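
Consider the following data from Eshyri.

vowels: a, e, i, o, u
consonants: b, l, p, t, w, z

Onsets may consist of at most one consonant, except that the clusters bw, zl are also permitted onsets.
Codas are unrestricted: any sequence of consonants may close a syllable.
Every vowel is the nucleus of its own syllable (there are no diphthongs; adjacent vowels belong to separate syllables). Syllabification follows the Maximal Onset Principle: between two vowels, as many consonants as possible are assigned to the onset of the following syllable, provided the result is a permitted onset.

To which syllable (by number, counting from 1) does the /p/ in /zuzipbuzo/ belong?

The vowels are u, i, u, o — 4 nuclei, so 4 syllables.
/u…i/ gap (V1→V2): /z/ → onset of the next syllable (single consonants are always licit onsets).
/i…u/ gap (V2→V3): cluster /pb/ — the longest permitted-onset suffix is /b/; onset = /b/, preceding coda = /p/.
/u…o/ gap (V3→V4): just /z/ — single C goes to the following onset.
Putting it together: zu.zip.bu.zo.
The /p/ is in the coda of syllable 2 (/zip/).

2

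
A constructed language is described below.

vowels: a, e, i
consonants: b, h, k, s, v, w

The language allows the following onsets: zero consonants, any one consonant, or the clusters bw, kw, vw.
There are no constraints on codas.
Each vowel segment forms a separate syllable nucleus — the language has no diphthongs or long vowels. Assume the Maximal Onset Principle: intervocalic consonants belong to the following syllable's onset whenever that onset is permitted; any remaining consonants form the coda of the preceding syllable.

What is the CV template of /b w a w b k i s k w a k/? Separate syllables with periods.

CCVCC.CVC.CCVC

The vowels are a, i, a — 3 nuclei, so 3 syllables.
/a…i/ gap (V1→V2): /wbk/ splits as /wb/ + /k/ (/k/ is the longest suffix that is a licit onset).
/i…a/ gap (V2→V3): /skw/ splits as /s/ + /kw/ (/kw/ is the longest suffix that is a licit onset).
Result: bwawb.kis.kwak.
Mapping each syllable to C/V: /bwawb/ → CCVCC, /kis/ → CVC, /kwak/ → CCVC.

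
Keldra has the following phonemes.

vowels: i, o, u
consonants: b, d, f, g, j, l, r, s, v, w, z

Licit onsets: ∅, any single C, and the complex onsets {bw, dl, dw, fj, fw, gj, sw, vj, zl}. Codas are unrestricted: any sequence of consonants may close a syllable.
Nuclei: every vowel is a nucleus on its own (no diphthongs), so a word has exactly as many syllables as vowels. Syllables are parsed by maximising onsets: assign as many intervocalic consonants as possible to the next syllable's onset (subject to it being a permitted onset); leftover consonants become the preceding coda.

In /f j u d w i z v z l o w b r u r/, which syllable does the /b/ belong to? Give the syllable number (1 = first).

Nuclei (vowels): u, i, o, u → 4 syllables.
Between /u/ (V1) and /i/ (V2): /dw/ is a licit onset in full, so it all attaches to the next syllable.
Between /i/ (V2) and /o/ (V3): /zvzl/ — longest licit onset from the right is /zl/, leaving /zv/ as coda.
Between /o/ (V3) and /u/ (V4): /wbr/ — longest licit onset from the right is /r/, leaving /wb/ as coda.
Syllabification: fju.dwizv.zlowb.rur.
The /b/ is in the coda of syllable 3 (/zlowb/).

3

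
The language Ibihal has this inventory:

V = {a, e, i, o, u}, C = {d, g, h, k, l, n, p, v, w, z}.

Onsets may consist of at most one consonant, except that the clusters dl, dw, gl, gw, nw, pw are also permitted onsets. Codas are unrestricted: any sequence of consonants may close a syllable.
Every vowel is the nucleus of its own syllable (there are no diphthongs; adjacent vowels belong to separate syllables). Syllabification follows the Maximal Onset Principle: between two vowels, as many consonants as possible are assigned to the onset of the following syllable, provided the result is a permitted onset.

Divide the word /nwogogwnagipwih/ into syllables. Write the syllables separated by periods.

nwo.gogw.na.gi.pwih

Nuclei (vowels): o, o, a, i, i → 5 syllables.
σ1/σ2 boundary: /g/ is a single consonant, so it becomes the next onset.
σ2/σ3 boundary: /gwn/ — longest licit onset from the right is /n/, leaving /gw/ as coda.
σ3/σ4 boundary: /g/ → onset of the next syllable (single consonants are always licit onsets).
σ4/σ5 boundary: /pw/ — entire cluster is a permitted onset → onset /pw/, coda ∅.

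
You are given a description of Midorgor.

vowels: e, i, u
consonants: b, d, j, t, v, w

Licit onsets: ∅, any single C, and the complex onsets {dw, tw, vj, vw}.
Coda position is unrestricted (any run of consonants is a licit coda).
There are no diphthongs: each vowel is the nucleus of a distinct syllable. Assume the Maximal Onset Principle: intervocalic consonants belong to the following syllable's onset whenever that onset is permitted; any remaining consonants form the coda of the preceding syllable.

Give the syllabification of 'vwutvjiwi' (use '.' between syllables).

Nuclei (vowels): u, i, i → 3 syllables.
/u…i/ gap (V1→V2): /tvj/ — longest licit onset from the right is /vj/, leaving /t/ as coda.
/i…i/ gap (V2→V3): /w/ is a single consonant, so it becomes the next onset.

vwut.vji.wi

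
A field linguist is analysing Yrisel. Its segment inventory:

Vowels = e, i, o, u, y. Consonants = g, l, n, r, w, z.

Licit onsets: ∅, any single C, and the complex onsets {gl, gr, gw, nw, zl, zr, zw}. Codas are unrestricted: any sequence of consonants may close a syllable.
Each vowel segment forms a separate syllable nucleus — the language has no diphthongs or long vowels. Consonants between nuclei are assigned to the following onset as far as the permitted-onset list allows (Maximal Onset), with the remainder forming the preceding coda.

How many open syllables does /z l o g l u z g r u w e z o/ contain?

The vowels are o, u, u, e, o — 5 nuclei, so 5 syllables.
V1 /o/ – V2 /u/: /gl/ — entire cluster is a permitted onset → onset /gl/, coda ∅.
V2 /u/ – V3 /u/: /zgr/ — longest licit onset from the right is /gr/, leaving /z/ as coda.
V3 /u/ – V4 /e/: /w/ → onset of the next syllable (single consonants are always licit onsets).
V4 /e/ – V5 /o/: just /z/ — single C goes to the following onset.
Syllabification: zlo.gluz.gru.we.zo.
Classifying each syllable: /zlo/ (open), /gluz/ (closed), /gru/ (open), /we/ (open), /zo/ (open).
Open syllables: 4.

4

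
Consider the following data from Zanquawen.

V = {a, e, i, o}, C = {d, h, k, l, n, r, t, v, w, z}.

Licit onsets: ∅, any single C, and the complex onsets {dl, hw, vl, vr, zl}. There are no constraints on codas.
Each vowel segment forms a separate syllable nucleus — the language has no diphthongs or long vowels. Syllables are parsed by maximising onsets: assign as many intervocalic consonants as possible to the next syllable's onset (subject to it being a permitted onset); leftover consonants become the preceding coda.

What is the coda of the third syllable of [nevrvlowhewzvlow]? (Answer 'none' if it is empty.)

wz

Vowels present: e, o, e, o; each is a nucleus, giving 4 syllables.
σ1/σ2 boundary: /vrvl/ — longest licit onset from the right is /vl/, leaving /vr/ as coda.
σ2/σ3 boundary: /wh/ splits as /w/ + /h/ (/h/ is the longest suffix that is a licit onset).
σ3/σ4 boundary: cluster /wzvl/ — the longest permitted-onset suffix is /vl/; onset = /vl/, preceding coda = /wz/.
Syllabification: nevr.vlow.hewz.vlow.
Syllable 3 is /hewz/: onset /h/, nucleus /e/, coda /wz/.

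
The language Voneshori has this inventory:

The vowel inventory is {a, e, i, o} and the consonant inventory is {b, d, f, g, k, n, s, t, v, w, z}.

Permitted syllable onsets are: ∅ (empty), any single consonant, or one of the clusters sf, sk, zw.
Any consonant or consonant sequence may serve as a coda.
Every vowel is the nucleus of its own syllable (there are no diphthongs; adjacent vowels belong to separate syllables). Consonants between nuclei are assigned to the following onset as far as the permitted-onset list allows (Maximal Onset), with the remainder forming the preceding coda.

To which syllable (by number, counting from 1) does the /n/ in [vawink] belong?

2

The vowels are a, i — 2 nuclei, so 2 syllables.
Between /a/ (V1) and /i/ (V2): /w/ → onset of the next syllable (single consonants are always licit onsets).
So the parse is va.wink.
The /n/ is in the coda of syllable 2 (/wink/).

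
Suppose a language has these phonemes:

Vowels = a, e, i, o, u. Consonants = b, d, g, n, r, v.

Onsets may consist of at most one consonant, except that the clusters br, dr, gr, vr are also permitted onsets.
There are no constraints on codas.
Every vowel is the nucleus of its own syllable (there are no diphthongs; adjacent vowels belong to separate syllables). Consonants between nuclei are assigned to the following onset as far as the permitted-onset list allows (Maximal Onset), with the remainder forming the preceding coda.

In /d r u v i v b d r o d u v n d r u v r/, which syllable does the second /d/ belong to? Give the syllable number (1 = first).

Nuclei (vowels): u, i, o, u, u → 5 syllables.
V1 /u/ – V2 /i/: /v/ is a single consonant, so it becomes the next onset.
V2 /i/ – V3 /o/: /vbdr/ — longest licit onset from the right is /dr/, leaving /vb/ as coda.
V3 /o/ – V4 /u/: /d/ → onset of the next syllable (single consonants are always licit onsets).
V4 /u/ – V5 /u/: /vndr/ splits as /vn/ + /dr/ (/dr/ is the longest suffix that is a licit onset).
Syllabification: dru.vivb.dro.duvn.druvr.
The second /d/ is in the onset of syllable 3 (/dro/).

3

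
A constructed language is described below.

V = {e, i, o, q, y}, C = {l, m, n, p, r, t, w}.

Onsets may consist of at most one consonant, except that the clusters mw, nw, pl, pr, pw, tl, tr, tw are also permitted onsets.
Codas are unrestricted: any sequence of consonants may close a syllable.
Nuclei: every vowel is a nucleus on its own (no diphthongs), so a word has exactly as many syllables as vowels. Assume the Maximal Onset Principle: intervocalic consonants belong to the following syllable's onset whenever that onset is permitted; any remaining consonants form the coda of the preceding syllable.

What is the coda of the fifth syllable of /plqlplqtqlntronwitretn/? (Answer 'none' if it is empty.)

none

Vowels present: q, q, q, o, i, e; each is a nucleus, giving 6 syllables.
/q…q/ gap (V1→V2): /lpl/ splits as /l/ + /pl/ (/pl/ is the longest suffix that is a licit onset).
/q…q/ gap (V2→V3): /t/ is a single consonant, so it becomes the next onset.
/q…o/ gap (V3→V4): /lntr/; trying suffixes from longest down, /tr/ is the first permitted one, so coda /ln/ | onset /tr/.
/o…i/ gap (V4→V5): cluster /nw/ — /nw/ is itself a permitted onset, so the whole cluster goes right; preceding coda = ∅.
/i…e/ gap (V5→V6): /tr/ is a licit onset in full, so it all attaches to the next syllable.
Result: plql.plq.tqln.tro.nwi.tretn.
Syllable 5 is /nwi/: onset /nw/, nucleus /i/, coda ∅.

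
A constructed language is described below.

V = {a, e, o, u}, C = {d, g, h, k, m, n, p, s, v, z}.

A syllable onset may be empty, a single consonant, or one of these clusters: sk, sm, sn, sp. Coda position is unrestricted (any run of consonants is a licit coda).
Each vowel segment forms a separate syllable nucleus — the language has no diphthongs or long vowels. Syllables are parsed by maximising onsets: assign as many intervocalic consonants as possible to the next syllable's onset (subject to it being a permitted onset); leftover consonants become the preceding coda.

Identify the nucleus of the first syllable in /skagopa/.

Vowels present: a, o, a; each is a nucleus, giving 3 syllables.
The first nucleus (vowel 1 from the left) is /a/.

a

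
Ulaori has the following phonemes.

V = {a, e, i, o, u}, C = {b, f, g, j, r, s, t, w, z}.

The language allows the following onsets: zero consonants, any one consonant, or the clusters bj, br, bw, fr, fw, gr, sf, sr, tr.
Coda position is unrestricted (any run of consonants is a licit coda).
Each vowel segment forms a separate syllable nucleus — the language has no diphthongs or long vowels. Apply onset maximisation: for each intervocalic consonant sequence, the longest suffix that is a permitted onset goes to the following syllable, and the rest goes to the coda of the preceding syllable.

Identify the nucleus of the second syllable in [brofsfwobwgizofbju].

o

Vowels present: o, o, i, o, u; each is a nucleus, giving 5 syllables.
The second nucleus (vowel 2 from the left) is /o/.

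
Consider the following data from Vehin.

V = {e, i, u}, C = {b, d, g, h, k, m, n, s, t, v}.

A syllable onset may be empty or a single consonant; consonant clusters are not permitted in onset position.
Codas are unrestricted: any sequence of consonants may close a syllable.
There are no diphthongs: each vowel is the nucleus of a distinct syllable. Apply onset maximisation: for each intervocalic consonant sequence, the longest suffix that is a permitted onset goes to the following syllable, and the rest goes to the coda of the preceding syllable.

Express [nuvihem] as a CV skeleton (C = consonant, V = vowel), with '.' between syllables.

CV.CV.CVC

The vowels are u, i, e — 3 nuclei, so 3 syllables.
V1 /u/ – V2 /i/: /v/ is a single consonant, so it becomes the next onset.
V2 /i/ – V3 /e/: /h/ → onset of the next syllable (single consonants are always licit onsets).
Syllabification: nu.vi.hem.
Mapping each syllable to C/V: /nu/ → CV, /vi/ → CV, /hem/ → CVC.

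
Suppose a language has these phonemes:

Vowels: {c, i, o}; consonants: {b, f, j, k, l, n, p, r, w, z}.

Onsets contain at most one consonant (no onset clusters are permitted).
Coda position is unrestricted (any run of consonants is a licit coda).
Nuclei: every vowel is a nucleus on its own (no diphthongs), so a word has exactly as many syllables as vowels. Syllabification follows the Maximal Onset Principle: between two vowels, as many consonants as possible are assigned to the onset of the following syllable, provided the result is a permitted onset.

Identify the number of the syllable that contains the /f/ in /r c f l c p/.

The vowels are c, c — 2 nuclei, so 2 syllables.
/c…c/ gap (V1→V2): /fl/; trying suffixes from longest down, /l/ is the first permitted one, so coda /f/ | onset /l/.
Putting it together: rcf.lcp.
The /f/ is in the coda of syllable 1 (/rcf/).

1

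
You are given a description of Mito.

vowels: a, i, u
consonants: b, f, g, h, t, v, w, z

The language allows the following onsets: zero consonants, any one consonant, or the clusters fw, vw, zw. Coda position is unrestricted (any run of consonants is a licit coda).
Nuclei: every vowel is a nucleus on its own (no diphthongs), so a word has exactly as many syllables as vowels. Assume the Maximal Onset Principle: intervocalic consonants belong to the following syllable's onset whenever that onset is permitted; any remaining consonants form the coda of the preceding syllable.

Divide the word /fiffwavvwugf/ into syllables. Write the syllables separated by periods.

fif.fwav.vwugf

Vowels present: i, a, u; each is a nucleus, giving 3 syllables.
V1 /i/ – V2 /a/: /ffw/ — longest licit onset from the right is /fw/, leaving /f/ as coda.
V2 /a/ – V3 /u/: /vvw/ — longest licit onset from the right is /vw/, leaving /v/ as coda.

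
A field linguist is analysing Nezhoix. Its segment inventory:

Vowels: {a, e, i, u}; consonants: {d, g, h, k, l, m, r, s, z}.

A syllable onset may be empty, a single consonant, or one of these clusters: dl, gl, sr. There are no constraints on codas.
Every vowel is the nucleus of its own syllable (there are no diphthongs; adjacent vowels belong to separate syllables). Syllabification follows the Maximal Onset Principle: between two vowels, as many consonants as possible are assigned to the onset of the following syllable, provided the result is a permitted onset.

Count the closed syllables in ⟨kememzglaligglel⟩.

Vowels present: e, e, a, i, e; each is a nucleus, giving 5 syllables.
/e…e/ gap (V1→V2): /m/ → onset of the next syllable (single consonants are always licit onsets).
/e…a/ gap (V2→V3): /mzgl/ splits as /mz/ + /gl/ (/gl/ is the longest suffix that is a licit onset).
/a…i/ gap (V3→V4): just /l/ — single C goes to the following onset.
/i…e/ gap (V4→V5): /ggl/; trying suffixes from longest down, /gl/ is the first permitted one, so coda /g/ | onset /gl/.
Putting it together: ke.memz.gla.lig.glel.
Classifying each syllable: /ke/ (open), /memz/ (closed), /gla/ (open), /lig/ (closed), /glel/ (closed).
Closed syllables: 3.

3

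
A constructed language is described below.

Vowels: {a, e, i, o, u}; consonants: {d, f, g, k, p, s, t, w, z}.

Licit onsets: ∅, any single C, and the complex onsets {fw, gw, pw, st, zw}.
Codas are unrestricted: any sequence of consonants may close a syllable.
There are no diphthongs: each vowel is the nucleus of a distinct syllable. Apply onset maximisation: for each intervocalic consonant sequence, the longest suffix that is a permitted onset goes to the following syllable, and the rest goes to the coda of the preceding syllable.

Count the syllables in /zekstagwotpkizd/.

Vowels present: e, a, o, i; each is a nucleus, giving 4 syllables.

4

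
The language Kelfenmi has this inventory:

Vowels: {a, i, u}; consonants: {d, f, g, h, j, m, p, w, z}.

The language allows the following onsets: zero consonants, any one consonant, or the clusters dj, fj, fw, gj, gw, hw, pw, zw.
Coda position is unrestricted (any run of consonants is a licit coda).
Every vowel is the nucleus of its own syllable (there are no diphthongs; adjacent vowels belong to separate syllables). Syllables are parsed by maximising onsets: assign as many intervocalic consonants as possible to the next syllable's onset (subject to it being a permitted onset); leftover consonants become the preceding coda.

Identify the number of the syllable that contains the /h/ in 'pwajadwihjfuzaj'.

The vowels are a, a, i, u, a — 5 nuclei, so 5 syllables.
/a…a/ gap (V1→V2): /j/ → onset of the next syllable (single consonants are always licit onsets).
/a…i/ gap (V2→V3): /dw/ — longest licit onset from the right is /w/, leaving /d/ as coda.
/i…u/ gap (V3→V4): /hjf/ splits as /hj/ + /f/ (/f/ is the longest suffix that is a licit onset).
/u…a/ gap (V4→V5): /z/ is a single consonant, so it becomes the next onset.
Syllabification: pwa.jad.wihj.fu.zaj.
The /h/ is in the coda of syllable 3 (/wihj/).

3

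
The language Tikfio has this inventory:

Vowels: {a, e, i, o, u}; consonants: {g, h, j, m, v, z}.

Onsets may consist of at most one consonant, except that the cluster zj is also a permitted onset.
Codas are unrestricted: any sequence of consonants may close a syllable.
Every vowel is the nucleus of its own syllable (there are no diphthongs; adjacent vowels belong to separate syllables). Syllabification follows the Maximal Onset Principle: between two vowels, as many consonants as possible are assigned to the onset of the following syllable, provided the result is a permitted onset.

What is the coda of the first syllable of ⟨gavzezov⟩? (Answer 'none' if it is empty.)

Vowels present: a, e, o; each is a nucleus, giving 3 syllables.
σ1/σ2 boundary: /vz/ — longest licit onset from the right is /z/, leaving /v/ as coda.
σ2/σ3 boundary: just /z/ — single C goes to the following onset.
Putting it together: gav.ze.zov.
Syllable 1 is /gav/: onset /g/, nucleus /a/, coda /v/.

v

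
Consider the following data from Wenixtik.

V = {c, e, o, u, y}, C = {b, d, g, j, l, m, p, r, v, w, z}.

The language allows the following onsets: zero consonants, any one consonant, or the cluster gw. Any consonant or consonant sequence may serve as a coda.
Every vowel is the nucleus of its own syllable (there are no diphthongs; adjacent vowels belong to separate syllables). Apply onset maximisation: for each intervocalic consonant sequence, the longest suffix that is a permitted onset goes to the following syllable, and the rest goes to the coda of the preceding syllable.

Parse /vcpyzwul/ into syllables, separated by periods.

vc.pyz.wul

The vowels are c, y, u — 3 nuclei, so 3 syllables.
σ1/σ2 boundary: just /p/ — single C goes to the following onset.
σ2/σ3 boundary: /zw/; trying suffixes from longest down, /w/ is the first permitted one, so coda /z/ | onset /w/.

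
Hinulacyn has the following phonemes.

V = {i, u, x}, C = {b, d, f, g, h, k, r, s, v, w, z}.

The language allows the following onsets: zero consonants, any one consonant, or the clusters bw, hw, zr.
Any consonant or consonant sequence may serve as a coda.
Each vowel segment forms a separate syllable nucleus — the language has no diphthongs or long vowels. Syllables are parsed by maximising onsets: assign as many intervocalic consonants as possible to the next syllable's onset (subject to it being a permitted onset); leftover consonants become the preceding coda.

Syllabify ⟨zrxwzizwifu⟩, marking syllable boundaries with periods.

Nuclei (vowels): x, i, i, u → 4 syllables.
σ1/σ2 boundary: /wz/ splits as /w/ + /z/ (/z/ is the longest suffix that is a licit onset).
σ2/σ3 boundary: /zw/ splits as /z/ + /w/ (/w/ is the longest suffix that is a licit onset).
σ3/σ4 boundary: just /f/ — single C goes to the following onset.

zrxw.ziz.wi.fu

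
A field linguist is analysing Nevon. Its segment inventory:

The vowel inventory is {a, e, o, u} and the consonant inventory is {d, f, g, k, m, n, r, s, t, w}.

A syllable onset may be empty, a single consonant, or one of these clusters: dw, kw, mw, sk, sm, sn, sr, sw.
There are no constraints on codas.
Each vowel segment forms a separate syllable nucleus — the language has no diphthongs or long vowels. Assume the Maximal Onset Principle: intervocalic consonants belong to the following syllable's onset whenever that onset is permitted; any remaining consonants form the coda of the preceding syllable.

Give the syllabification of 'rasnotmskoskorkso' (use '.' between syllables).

ra.snotm.sko.skork.so

Vowels present: a, o, o, o, o; each is a nucleus, giving 5 syllables.
V1 /a/ – V2 /o/: /sn/ — entire cluster is a permitted onset → onset /sn/, coda ∅.
V2 /o/ – V3 /o/: /tmsk/ splits as /tm/ + /sk/ (/sk/ is the longest suffix that is a licit onset).
V3 /o/ – V4 /o/: /sk/ — entire cluster is a permitted onset → onset /sk/, coda ∅.
V4 /o/ – V5 /o/: /rks/ splits as /rk/ + /s/ (/s/ is the longest suffix that is a licit onset).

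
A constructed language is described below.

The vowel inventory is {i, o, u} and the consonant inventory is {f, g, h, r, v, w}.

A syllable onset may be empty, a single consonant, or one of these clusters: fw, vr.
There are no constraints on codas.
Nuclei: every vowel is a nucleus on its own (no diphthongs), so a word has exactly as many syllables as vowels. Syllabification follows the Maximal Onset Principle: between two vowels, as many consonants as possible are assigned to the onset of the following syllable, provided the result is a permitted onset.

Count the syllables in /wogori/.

3

Nuclei (vowels): o, o, i → 3 syllables.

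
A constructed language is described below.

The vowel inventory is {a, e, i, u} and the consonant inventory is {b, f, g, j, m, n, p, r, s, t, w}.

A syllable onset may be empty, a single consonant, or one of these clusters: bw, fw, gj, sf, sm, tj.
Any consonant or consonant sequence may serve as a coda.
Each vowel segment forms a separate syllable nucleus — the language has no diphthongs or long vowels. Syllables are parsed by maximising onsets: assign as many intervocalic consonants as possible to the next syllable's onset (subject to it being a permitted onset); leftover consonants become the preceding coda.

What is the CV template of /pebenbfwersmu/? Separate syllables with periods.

CV.CVCC.CCVC.CCV

Vowels present: e, e, e, u; each is a nucleus, giving 4 syllables.
/e…e/ gap (V1→V2): /b/ is a single consonant, so it becomes the next onset.
/e…e/ gap (V2→V3): cluster /nbfw/ — the longest permitted-onset suffix is /fw/; onset = /fw/, preceding coda = /nb/.
/e…u/ gap (V3→V4): /rsm/ splits as /r/ + /sm/ (/sm/ is the longest suffix that is a licit onset).
Result: pe.benb.fwer.smu.
Mapping each syllable to C/V: /pe/ → CV, /benb/ → CVCC, /fwer/ → CCVC, /smu/ → CCV.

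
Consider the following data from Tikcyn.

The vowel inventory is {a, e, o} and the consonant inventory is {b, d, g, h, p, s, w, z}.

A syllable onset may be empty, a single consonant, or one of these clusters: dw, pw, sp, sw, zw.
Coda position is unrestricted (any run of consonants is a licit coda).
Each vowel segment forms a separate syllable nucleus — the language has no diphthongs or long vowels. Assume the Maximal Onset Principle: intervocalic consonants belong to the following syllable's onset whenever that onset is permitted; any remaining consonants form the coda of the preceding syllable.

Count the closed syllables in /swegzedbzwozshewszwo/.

Vowels present: e, e, o, e, o; each is a nucleus, giving 5 syllables.
σ1/σ2 boundary: /gz/; trying suffixes from longest down, /z/ is the first permitted one, so coda /g/ | onset /z/.
σ2/σ3 boundary: /dbzw/ splits as /db/ + /zw/ (/zw/ is the longest suffix that is a licit onset).
σ3/σ4 boundary: /zsh/ splits as /zs/ + /h/ (/h/ is the longest suffix that is a licit onset).
σ4/σ5 boundary: /wszw/ — longest licit onset from the right is /zw/, leaving /ws/ as coda.
So the parse is sweg.zedb.zwozs.hews.zwo.
Classifying each syllable: /sweg/ (closed), /zedb/ (closed), /zwozs/ (closed), /hews/ (closed), /zwo/ (open).
Closed syllables: 4.

4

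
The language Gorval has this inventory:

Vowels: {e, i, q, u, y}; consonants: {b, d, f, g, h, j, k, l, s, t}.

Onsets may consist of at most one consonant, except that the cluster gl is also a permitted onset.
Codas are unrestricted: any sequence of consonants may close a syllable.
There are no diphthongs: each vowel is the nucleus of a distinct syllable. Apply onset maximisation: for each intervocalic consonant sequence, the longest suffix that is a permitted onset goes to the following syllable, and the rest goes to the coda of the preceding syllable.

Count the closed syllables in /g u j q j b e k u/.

1

The vowels are u, q, e, u — 4 nuclei, so 4 syllables.
σ1/σ2 boundary: just /j/ — single C goes to the following onset.
σ2/σ3 boundary: /jb/; trying suffixes from longest down, /b/ is the first permitted one, so coda /j/ | onset /b/.
σ3/σ4 boundary: /k/ → onset of the next syllable (single consonants are always licit onsets).
So the parse is gu.jqj.be.ku.
Classifying each syllable: /gu/ (open), /jqj/ (closed), /be/ (open), /ku/ (open).
Closed syllables: 1.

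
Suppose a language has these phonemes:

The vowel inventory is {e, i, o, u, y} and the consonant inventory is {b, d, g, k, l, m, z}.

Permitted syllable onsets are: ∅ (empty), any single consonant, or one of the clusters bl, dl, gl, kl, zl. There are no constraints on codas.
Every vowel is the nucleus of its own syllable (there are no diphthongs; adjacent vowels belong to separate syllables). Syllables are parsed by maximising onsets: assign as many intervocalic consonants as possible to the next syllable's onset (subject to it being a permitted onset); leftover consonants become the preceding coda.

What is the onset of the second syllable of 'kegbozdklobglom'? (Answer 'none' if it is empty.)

b

The vowels are e, o, o, o — 4 nuclei, so 4 syllables.
Between /e/ (V1) and /o/ (V2): /gb/ — longest licit onset from the right is /b/, leaving /g/ as coda.
Between /o/ (V2) and /o/ (V3): /zdkl/ — longest licit onset from the right is /kl/, leaving /zd/ as coda.
Between /o/ (V3) and /o/ (V4): /bgl/ — longest licit onset from the right is /gl/, leaving /b/ as coda.
Putting it together: keg.bozd.klob.glom.
Syllable 2 is /bozd/: onset /b/, nucleus /o/, coda /zd/.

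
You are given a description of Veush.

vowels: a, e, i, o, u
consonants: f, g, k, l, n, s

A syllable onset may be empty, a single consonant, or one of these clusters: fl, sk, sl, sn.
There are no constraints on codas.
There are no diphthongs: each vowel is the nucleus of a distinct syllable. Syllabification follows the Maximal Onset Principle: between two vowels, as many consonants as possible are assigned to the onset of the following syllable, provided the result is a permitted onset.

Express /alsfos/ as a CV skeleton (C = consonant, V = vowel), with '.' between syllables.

Nuclei (vowels): a, o → 2 syllables.
/a…o/ gap (V1→V2): /lsf/; trying suffixes from longest down, /f/ is the first permitted one, so coda /ls/ | onset /f/.
So the parse is als.fos.
Mapping each syllable to C/V: /als/ → VCC, /fos/ → CVC.

VCC.CVC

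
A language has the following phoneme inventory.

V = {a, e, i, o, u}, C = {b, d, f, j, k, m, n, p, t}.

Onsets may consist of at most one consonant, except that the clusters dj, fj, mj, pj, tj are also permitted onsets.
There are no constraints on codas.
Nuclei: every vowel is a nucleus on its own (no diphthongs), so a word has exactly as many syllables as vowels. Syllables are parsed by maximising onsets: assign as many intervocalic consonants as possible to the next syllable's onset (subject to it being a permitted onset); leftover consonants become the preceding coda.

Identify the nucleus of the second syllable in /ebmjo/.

Nuclei (vowels): e, o → 2 syllables.
The second nucleus (vowel 2 from the left) is /o/.

o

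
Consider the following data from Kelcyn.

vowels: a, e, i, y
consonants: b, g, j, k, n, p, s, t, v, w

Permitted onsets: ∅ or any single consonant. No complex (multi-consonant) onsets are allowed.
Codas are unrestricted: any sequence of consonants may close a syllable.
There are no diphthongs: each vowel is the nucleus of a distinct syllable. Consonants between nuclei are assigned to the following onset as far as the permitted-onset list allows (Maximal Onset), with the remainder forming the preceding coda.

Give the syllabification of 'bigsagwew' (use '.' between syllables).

big.sag.wew

The vowels are i, a, e — 3 nuclei, so 3 syllables.
Between /i/ (V1) and /a/ (V2): /gs/ — longest licit onset from the right is /s/, leaving /g/ as coda.
Between /a/ (V2) and /e/ (V3): /gw/ splits as /g/ + /w/ (/w/ is the longest suffix that is a licit onset).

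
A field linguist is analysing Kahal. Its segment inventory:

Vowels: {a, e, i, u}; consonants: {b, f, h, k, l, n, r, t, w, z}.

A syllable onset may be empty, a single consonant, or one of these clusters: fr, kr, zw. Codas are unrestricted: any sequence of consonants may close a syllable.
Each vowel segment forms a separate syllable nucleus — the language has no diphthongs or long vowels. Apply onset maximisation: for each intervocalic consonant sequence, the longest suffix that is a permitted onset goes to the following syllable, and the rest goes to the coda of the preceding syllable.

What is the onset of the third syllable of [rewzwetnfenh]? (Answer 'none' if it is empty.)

f

The vowels are e, e, e — 3 nuclei, so 3 syllables.
/e…e/ gap (V1→V2): /wzw/; trying suffixes from longest down, /zw/ is the first permitted one, so coda /w/ | onset /zw/.
/e…e/ gap (V2→V3): cluster /tnf/ — the longest permitted-onset suffix is /f/; onset = /f/, preceding coda = /tn/.
Result: rew.zwetn.fenh.
Syllable 3 is /fenh/: onset /f/, nucleus /e/, coda /nh/.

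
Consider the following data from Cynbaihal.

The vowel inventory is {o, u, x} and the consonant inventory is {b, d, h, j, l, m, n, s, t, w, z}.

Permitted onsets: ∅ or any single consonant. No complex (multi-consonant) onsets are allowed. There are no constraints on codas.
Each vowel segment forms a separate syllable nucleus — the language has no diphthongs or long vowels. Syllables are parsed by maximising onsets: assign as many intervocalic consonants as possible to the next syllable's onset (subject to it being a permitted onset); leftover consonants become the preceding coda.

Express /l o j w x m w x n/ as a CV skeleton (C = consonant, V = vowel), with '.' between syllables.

The vowels are o, x, x — 3 nuclei, so 3 syllables.
V1 /o/ – V2 /x/: /jw/ splits as /j/ + /w/ (/w/ is the longest suffix that is a licit onset).
V2 /x/ – V3 /x/: /mw/; trying suffixes from longest down, /w/ is the first permitted one, so coda /m/ | onset /w/.
Syllabification: loj.wxm.wxn.
Mapping each syllable to C/V: /loj/ → CVC, /wxm/ → CVC, /wxn/ → CVC.

CVC.CVC.CVC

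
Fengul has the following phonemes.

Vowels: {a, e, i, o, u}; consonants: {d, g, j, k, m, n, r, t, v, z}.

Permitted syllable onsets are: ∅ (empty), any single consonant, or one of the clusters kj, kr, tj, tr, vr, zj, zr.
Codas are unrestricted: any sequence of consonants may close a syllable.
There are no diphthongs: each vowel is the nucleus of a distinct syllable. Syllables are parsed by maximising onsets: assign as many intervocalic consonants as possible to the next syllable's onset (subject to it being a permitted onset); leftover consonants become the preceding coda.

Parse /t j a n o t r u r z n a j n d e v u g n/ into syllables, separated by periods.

tja.no.trurz.najn.de.vugn

Vowels present: a, o, u, a, e, u; each is a nucleus, giving 6 syllables.
σ1/σ2 boundary: just /n/ — single C goes to the following onset.
σ2/σ3 boundary: /tr/ — entire cluster is a permitted onset → onset /tr/, coda ∅.
σ3/σ4 boundary: /rzn/ splits as /rz/ + /n/ (/n/ is the longest suffix that is a licit onset).
σ4/σ5 boundary: cluster /jnd/ — the longest permitted-onset suffix is /d/; onset = /d/, preceding coda = /jn/.
σ5/σ6 boundary: just /v/ — single C goes to the following onset.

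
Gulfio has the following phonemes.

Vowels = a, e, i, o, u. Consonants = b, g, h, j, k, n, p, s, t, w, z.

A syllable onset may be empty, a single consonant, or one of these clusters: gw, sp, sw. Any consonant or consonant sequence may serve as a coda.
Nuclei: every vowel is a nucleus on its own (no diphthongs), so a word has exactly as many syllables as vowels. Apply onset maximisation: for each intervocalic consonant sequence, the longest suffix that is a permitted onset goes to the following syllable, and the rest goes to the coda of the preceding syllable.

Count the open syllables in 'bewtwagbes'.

Vowels present: e, a, e; each is a nucleus, giving 3 syllables.
σ1/σ2 boundary: /wtw/; trying suffixes from longest down, /w/ is the first permitted one, so coda /wt/ | onset /w/.
σ2/σ3 boundary: /gb/; trying suffixes from longest down, /b/ is the first permitted one, so coda /g/ | onset /b/.
So the parse is bewt.wag.bes.
Classifying each syllable: /bewt/ (closed), /wag/ (closed), /bes/ (closed).
Open syllables: 0.

0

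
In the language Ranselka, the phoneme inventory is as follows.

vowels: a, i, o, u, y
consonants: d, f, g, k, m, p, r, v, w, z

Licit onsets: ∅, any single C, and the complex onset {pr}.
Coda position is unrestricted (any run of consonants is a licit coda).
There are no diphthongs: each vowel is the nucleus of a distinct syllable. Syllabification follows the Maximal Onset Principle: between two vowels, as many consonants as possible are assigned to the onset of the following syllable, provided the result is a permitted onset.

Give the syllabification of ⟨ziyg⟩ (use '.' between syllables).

zi.yg

Vowels present: i, y; each is a nucleus, giving 2 syllables.
σ1/σ2 boundary: nothing intervenes; syllable break is V.V.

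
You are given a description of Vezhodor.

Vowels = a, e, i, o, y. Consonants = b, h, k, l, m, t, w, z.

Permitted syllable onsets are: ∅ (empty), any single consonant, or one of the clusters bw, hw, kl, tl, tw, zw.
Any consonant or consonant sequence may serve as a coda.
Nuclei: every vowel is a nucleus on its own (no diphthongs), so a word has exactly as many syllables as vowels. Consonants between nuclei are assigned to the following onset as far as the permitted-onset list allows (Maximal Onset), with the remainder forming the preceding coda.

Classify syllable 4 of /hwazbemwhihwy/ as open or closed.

Nuclei (vowels): a, e, i, y → 4 syllables.
/a…e/ gap (V1→V2): /zb/ — longest licit onset from the right is /b/, leaving /z/ as coda.
/e…i/ gap (V2→V3): /mwh/; trying suffixes from longest down, /h/ is the first permitted one, so coda /mw/ | onset /h/.
/i…y/ gap (V3→V4): cluster /hw/ — /hw/ is itself a permitted onset, so the whole cluster goes right; preceding coda = ∅.
Result: hwaz.bemw.hi.hwy.
Syllable 4 is /hwy/; it ends in its nucleus with no coda, so it is open.

open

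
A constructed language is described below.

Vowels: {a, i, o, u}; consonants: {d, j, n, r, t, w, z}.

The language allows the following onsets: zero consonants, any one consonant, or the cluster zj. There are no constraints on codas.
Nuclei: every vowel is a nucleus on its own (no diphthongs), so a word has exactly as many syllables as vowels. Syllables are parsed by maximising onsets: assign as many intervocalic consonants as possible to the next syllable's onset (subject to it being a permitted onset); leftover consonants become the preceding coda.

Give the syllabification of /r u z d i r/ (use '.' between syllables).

The vowels are u, i — 2 nuclei, so 2 syllables.
/u…i/ gap (V1→V2): /zd/; trying suffixes from longest down, /d/ is the first permitted one, so coda /z/ | onset /d/.

ruz.dir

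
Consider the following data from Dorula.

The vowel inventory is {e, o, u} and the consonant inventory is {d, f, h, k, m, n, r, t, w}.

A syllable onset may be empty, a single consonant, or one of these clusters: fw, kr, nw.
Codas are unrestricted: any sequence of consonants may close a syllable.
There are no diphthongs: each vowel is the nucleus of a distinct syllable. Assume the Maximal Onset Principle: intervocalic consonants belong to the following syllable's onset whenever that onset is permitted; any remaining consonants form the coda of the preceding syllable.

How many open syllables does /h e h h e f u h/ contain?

Vowels present: e, e, u; each is a nucleus, giving 3 syllables.
V1 /e/ – V2 /e/: /hh/ splits as /h/ + /h/ (/h/ is the longest suffix that is a licit onset).
V2 /e/ – V3 /u/: /f/ → onset of the next syllable (single consonants are always licit onsets).
Result: heh.he.fuh.
Classifying each syllable: /heh/ (closed), /he/ (open), /fuh/ (closed).
Open syllables: 1.

1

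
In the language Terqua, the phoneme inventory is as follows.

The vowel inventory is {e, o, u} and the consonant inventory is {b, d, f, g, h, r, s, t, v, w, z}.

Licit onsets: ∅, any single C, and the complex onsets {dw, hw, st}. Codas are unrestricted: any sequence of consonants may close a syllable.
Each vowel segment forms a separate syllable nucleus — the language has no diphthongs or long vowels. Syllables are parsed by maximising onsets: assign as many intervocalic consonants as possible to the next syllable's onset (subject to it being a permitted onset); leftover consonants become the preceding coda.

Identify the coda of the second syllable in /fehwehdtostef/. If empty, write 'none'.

hd

The vowels are e, e, o, e — 4 nuclei, so 4 syllables.
Between /e/ (V1) and /e/ (V2): cluster /hw/ — /hw/ is itself a permitted onset, so the whole cluster goes right; preceding coda = ∅.
Between /e/ (V2) and /o/ (V3): cluster /hdt/ — the longest permitted-onset suffix is /t/; onset = /t/, preceding coda = /hd/.
Between /o/ (V3) and /e/ (V4): /st/ is a licit onset in full, so it all attaches to the next syllable.
Result: fe.hwehd.to.stef.
Syllable 2 is /hwehd/: onset /hw/, nucleus /e/, coda /hd/.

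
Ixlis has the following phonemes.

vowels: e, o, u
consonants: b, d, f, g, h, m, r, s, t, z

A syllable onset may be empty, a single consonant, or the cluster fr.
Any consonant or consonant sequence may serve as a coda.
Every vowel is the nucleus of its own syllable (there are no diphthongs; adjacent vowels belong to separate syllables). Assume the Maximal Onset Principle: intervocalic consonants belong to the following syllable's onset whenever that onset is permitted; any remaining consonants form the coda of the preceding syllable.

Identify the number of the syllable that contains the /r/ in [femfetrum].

3

Vowels present: e, e, u; each is a nucleus, giving 3 syllables.
σ1/σ2 boundary: /mf/ splits as /m/ + /f/ (/f/ is the longest suffix that is a licit onset).
σ2/σ3 boundary: /tr/; trying suffixes from longest down, /r/ is the first permitted one, so coda /t/ | onset /r/.
So the parse is fem.fet.rum.
The /r/ is in the onset of syllable 3 (/rum/).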